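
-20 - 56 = -76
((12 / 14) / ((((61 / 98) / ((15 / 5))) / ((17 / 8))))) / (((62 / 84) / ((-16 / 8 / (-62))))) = 22491 / 58621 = 0.38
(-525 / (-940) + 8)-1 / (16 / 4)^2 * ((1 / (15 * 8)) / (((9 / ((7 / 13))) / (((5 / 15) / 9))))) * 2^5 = 19060534 / 2227095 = 8.56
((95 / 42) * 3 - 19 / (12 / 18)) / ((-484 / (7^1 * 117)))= 4446 / 121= 36.74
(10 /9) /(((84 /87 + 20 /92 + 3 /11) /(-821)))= -626.68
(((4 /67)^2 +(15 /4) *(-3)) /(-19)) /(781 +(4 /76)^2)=3836879 /5062550552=0.00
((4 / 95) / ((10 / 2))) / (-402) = -2 / 95475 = -0.00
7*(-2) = -14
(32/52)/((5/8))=64/65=0.98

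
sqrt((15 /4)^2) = 15 /4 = 3.75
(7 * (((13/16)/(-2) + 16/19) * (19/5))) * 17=6307/32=197.09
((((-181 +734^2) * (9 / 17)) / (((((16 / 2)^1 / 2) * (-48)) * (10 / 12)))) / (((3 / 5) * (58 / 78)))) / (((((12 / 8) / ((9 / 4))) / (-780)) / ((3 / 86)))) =2571820875 / 15776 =163021.10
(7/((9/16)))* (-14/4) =-43.56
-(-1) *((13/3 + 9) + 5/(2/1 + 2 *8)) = 245/18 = 13.61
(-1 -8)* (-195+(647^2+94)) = -3766572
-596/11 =-54.18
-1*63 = -63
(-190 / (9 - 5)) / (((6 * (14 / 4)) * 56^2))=-95 / 131712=-0.00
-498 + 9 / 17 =-497.47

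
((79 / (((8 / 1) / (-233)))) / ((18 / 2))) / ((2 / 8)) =-18407 / 18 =-1022.61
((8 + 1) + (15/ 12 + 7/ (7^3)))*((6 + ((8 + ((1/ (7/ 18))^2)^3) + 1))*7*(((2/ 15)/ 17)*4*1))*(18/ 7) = 50836954212/ 28824005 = 1763.70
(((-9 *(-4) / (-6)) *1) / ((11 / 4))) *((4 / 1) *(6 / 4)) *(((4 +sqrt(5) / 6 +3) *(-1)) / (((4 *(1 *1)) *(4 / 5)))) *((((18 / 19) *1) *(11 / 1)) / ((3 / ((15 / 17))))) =675 *sqrt(5) / 323 +28350 / 323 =92.44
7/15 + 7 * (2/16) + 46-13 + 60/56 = 29747/840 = 35.41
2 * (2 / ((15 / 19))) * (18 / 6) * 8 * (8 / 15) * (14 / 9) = 68096 / 675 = 100.88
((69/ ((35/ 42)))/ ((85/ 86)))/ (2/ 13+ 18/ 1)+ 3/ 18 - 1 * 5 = -32897/ 150450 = -0.22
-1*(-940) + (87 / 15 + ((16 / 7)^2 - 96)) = 855.02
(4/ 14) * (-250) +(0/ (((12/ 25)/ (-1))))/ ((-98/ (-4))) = -500/ 7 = -71.43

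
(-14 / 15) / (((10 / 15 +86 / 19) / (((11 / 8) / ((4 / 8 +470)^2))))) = -0.00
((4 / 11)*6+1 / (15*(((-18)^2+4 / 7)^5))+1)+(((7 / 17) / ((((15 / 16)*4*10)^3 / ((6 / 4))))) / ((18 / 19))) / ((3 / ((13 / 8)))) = 136768415202565131648627377 / 42984268595876855808000000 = 3.18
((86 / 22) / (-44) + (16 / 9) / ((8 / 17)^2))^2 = 63.03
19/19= 1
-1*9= -9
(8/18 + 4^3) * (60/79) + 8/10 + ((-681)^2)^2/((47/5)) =1274315023612481/55695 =22880241020.06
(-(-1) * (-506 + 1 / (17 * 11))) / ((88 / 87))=-8232027 / 16456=-500.24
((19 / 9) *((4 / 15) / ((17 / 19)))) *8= 5.03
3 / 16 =0.19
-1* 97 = -97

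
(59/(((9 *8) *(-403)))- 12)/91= -348251/2640456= -0.13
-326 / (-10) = 163 / 5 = 32.60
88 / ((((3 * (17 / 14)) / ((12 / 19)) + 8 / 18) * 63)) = 704 / 3131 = 0.22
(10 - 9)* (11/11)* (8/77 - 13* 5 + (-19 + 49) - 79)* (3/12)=-4385/154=-28.47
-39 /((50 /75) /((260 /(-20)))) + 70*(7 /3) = 5543 /6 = 923.83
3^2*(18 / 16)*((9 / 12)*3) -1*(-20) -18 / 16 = 1333 / 32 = 41.66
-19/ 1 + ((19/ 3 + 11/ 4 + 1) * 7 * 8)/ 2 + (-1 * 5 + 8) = 799/ 3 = 266.33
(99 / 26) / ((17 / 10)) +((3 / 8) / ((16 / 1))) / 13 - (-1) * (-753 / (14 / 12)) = -127361307 / 198016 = -643.19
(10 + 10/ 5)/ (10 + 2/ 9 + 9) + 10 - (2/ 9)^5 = 108526526/ 10215477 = 10.62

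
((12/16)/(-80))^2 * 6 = 0.00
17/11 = 1.55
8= 8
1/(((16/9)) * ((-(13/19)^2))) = -3249/2704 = -1.20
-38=-38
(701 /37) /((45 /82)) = 57482 /1665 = 34.52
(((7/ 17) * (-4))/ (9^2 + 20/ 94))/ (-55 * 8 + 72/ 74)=12173/ 263514229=0.00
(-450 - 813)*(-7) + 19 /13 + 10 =115082 /13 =8852.46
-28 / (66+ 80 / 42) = -294 / 713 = -0.41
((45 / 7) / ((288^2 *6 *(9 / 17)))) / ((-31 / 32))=-85 / 3374784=-0.00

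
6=6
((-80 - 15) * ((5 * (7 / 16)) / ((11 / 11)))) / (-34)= 3325 / 544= 6.11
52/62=26/31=0.84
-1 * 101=-101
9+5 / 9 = 86 / 9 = 9.56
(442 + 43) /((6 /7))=3395 /6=565.83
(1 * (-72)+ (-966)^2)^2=870645751056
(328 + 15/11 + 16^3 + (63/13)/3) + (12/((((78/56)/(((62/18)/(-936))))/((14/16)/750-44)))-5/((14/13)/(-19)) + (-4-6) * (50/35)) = 14236996510537/3162159000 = 4502.30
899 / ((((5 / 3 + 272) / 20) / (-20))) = -1078800 / 821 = -1314.01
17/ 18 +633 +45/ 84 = 159889/ 252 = 634.48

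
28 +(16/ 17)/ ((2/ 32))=732/ 17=43.06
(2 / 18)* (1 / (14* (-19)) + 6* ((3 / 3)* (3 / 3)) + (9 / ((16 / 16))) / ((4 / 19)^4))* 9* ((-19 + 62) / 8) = 6716531071 / 272384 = 24658.32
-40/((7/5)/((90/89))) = -18000/623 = -28.89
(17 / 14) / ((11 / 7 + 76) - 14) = 17 / 890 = 0.02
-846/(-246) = 141/41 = 3.44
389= 389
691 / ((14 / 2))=691 / 7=98.71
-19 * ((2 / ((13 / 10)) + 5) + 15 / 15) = -1862 / 13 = -143.23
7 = 7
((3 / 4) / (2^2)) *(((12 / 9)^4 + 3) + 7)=533 / 216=2.47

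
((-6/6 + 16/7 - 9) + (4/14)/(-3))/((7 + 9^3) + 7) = -164/15603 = -0.01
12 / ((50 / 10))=12 / 5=2.40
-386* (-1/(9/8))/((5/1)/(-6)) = -411.73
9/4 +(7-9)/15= 127/60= 2.12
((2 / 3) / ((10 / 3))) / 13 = 1 / 65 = 0.02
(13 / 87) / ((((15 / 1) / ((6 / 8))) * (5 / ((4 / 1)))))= 13 / 2175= 0.01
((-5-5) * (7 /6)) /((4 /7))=-245 /12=-20.42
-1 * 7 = -7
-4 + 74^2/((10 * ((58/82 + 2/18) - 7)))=-92.59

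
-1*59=-59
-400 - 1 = -401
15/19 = 0.79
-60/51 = -20/17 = -1.18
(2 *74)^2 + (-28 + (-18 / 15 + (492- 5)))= 111809 / 5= 22361.80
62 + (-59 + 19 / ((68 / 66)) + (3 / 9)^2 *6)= 2255 / 102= 22.11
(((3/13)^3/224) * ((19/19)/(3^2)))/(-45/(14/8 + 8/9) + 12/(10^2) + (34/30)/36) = -38475/106672311928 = -0.00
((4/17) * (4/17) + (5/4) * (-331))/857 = -478231/990692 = -0.48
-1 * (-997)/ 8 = 124.62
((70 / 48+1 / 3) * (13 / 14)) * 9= 1677 / 112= 14.97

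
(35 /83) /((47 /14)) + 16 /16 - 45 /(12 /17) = -977191 /15604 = -62.62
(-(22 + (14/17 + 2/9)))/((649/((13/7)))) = -45838/695079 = -0.07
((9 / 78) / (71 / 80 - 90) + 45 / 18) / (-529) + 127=12452174637 / 98052266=127.00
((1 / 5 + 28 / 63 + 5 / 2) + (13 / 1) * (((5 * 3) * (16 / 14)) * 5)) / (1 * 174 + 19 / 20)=1407962 / 220437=6.39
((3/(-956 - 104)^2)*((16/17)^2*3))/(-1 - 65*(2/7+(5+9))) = -112/14673303075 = -0.00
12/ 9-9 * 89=-799.67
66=66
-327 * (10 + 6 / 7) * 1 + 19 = -24719 / 7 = -3531.29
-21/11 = -1.91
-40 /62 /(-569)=20 /17639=0.00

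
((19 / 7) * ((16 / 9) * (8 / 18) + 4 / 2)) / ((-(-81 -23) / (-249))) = -178201 / 9828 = -18.13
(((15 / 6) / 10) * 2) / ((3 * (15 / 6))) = 1 / 15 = 0.07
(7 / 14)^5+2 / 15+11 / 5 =227 / 96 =2.36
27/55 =0.49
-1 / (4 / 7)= -7 / 4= -1.75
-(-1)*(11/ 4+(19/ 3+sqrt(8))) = 2*sqrt(2)+109/ 12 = 11.91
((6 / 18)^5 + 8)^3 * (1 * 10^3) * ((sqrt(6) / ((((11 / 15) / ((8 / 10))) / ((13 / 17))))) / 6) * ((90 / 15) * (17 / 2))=191307574250000 * sqrt(6) / 52612659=8906714.65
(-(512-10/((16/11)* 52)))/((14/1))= -212937/5824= -36.56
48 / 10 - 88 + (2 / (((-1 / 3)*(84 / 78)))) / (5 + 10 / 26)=-8255 / 98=-84.23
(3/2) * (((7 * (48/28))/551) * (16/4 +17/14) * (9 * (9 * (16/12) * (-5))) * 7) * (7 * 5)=-12417300/551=-22535.93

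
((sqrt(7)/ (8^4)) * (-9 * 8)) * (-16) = 0.74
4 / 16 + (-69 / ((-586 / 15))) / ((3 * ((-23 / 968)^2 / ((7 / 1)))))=196781779 / 26956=7300.11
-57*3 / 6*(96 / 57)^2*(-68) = 104448 / 19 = 5497.26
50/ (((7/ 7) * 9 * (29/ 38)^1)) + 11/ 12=8557/ 1044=8.20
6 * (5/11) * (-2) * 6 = -360/11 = -32.73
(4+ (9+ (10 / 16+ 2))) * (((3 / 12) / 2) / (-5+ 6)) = 125 / 64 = 1.95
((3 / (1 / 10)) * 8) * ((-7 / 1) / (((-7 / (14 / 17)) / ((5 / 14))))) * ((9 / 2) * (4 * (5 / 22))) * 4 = 216000 / 187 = 1155.08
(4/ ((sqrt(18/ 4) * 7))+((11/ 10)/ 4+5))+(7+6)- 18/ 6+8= 4 * sqrt(2)/ 21+931/ 40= 23.54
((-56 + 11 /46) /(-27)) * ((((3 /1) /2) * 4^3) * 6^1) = 27360 /23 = 1189.57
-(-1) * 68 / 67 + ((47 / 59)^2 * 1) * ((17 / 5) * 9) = 23827999 / 1166135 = 20.43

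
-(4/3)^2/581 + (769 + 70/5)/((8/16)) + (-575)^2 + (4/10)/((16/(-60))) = 3474037759/10458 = 332189.50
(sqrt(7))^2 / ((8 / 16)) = 14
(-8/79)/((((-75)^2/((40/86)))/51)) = -544/1273875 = -0.00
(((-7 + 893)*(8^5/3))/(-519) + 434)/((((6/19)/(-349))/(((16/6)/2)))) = 376066688020/14013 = 26836986.23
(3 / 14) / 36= 0.01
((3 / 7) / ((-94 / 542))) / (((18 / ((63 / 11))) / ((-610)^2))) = -151258650 / 517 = -292569.92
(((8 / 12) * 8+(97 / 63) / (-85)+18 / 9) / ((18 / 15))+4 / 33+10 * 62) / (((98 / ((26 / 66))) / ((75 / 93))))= 14386057075 / 7086554244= 2.03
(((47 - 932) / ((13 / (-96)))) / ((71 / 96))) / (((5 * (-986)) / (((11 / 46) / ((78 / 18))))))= -13457664 / 136056661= -0.10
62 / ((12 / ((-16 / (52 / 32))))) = -1984 / 39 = -50.87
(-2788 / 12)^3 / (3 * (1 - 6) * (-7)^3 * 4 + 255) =-338608873 / 562545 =-601.92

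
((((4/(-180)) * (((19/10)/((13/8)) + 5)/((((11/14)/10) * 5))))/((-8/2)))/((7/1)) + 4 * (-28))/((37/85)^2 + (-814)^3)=1041324511/5015215659207897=0.00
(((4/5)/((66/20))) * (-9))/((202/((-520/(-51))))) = -2080/18887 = -0.11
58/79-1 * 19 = -1443/79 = -18.27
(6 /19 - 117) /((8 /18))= -19953 /76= -262.54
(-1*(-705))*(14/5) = 1974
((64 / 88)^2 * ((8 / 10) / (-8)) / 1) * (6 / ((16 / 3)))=-36 / 605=-0.06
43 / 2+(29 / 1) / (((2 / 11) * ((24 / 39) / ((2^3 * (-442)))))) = -1832931 / 2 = -916465.50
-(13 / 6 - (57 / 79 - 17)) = -8743 / 474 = -18.45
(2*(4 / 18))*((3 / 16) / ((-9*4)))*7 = -7 / 432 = -0.02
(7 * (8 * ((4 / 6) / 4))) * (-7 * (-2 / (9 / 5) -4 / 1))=9016 / 27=333.93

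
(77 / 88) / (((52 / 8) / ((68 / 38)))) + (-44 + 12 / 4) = -20135 / 494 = -40.76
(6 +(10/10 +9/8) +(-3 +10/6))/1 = 163/24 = 6.79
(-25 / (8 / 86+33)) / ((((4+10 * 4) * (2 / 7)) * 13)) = -7525 / 1627912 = -0.00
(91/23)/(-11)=-91/253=-0.36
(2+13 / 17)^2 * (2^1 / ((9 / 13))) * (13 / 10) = 373321 / 13005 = 28.71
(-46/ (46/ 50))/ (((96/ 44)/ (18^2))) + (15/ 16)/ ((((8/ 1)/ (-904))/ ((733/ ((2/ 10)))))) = -6330975/ 16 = -395685.94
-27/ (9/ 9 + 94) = -27/ 95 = -0.28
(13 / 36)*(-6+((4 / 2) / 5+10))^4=761332 / 5625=135.35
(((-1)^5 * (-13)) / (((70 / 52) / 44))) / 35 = 14872 / 1225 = 12.14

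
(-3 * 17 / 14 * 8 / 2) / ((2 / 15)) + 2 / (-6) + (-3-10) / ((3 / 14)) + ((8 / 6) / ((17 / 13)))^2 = -3081464 / 18207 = -169.25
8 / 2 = 4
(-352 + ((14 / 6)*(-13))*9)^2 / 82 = 390625 / 82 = 4763.72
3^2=9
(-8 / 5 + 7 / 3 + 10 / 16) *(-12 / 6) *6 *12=-978 / 5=-195.60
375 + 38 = 413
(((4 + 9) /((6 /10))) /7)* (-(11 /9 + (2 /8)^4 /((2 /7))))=-370175 /96768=-3.83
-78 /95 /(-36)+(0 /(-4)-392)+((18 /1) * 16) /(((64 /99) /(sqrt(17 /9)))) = -223427 /570+297 * sqrt(17) /2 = 220.30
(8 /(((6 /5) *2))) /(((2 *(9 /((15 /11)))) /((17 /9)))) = 425 /891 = 0.48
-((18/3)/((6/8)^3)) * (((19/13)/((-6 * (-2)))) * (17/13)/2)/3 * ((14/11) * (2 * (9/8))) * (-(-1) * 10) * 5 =-904400/16731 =-54.06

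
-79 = -79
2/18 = 1/9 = 0.11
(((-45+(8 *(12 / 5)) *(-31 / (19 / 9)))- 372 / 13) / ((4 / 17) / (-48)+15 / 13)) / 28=-22394457 / 2026255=-11.05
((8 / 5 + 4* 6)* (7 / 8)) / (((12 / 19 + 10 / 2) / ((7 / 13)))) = 14896 / 6955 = 2.14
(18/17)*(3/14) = 27/119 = 0.23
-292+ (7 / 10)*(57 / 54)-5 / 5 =-52607 / 180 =-292.26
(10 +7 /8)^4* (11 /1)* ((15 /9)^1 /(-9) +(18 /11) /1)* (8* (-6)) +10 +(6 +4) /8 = -2743540119 /256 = -10716953.59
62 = 62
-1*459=-459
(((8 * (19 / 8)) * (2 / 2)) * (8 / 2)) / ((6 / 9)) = 114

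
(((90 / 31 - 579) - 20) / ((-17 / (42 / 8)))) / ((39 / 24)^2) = 365232 / 5239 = 69.71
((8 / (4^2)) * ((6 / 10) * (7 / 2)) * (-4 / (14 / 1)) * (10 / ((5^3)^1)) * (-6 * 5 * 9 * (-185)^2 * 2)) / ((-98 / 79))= -17520462 / 49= -357560.45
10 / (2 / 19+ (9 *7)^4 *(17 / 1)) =38 / 1017641281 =0.00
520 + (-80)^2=6920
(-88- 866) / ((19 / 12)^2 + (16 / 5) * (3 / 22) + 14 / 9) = -839520 / 3959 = -212.05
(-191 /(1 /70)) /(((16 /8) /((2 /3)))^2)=-13370 /9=-1485.56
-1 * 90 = -90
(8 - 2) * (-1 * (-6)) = 36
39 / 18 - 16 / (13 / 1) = 73 / 78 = 0.94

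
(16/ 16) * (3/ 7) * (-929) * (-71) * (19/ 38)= 14134.07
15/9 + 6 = 23/3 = 7.67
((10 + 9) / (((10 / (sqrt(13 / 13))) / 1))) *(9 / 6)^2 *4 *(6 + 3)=1539 / 10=153.90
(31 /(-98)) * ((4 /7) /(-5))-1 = -1653 /1715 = -0.96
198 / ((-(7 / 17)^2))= -57222 / 49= -1167.80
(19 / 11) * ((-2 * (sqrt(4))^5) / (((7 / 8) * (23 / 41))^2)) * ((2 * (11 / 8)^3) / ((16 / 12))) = -46375428 / 25921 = -1789.11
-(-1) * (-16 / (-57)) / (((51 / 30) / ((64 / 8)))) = 1280 / 969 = 1.32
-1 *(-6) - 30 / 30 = 5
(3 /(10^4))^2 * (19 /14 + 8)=1179 /1400000000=0.00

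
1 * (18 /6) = 3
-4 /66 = -2 /33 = -0.06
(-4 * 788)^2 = 9935104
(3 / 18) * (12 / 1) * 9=18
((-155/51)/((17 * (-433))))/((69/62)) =9610/25903359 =0.00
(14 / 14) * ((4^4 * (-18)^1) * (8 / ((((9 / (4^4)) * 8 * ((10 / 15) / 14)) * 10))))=-1376256 / 5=-275251.20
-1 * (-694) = 694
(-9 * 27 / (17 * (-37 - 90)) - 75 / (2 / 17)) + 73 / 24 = -634.35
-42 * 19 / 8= -399 / 4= -99.75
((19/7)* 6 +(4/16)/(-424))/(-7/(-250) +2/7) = 24167125/465552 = 51.91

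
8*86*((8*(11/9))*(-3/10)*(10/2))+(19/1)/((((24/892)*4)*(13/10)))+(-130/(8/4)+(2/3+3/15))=-7814819/780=-10019.00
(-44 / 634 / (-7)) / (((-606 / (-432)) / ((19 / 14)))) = 15048 / 1568833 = 0.01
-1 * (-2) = 2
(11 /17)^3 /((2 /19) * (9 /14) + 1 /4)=708092 /830297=0.85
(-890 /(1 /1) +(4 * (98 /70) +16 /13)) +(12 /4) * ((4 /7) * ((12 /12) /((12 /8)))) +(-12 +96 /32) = -405417 /455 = -891.03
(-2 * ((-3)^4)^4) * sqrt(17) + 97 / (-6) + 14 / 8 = -86093442 * sqrt(17)- 173 / 12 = -354972369.46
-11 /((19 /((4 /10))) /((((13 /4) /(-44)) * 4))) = 13 /190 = 0.07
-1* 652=-652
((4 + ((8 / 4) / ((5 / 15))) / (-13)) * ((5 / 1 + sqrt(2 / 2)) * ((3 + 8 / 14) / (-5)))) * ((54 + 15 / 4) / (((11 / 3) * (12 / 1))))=-19.90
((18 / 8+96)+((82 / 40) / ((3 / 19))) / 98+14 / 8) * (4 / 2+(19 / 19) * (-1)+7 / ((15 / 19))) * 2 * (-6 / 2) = -21784823 / 3675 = -5927.84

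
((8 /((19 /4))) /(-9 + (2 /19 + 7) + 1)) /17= -32 /289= -0.11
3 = 3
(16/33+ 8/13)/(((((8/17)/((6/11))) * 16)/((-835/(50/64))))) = -670004/7865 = -85.19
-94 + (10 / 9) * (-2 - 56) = -1426 / 9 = -158.44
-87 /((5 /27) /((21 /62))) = -49329 /310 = -159.13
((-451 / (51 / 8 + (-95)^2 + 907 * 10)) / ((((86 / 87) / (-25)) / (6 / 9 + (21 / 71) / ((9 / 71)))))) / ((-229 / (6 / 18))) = -3923700 / 1425953917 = -0.00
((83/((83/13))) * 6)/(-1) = -78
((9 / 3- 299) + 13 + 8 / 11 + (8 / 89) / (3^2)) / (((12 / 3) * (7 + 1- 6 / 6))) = -2487017 / 246708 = -10.08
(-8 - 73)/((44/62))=-2511/22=-114.14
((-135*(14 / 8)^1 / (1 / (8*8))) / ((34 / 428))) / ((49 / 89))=-41139360 / 119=-345708.91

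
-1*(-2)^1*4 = 8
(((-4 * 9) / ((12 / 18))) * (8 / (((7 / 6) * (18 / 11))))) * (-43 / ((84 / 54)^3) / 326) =3103353 / 391363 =7.93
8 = 8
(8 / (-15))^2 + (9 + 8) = 3889 / 225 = 17.28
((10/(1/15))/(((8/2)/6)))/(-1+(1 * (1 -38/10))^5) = -703125/540949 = -1.30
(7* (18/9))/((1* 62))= 7/31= 0.23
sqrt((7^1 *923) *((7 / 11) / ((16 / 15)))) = 7 *sqrt(152295) / 44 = 62.09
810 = 810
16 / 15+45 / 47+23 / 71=117532 / 50055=2.35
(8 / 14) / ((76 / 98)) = 14 / 19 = 0.74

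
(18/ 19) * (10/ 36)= 5/ 19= 0.26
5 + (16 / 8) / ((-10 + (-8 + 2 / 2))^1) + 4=151 / 17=8.88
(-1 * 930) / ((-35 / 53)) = 9858 / 7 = 1408.29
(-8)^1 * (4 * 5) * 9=-1440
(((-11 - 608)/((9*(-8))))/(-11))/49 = -0.02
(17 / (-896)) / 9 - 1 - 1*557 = -558.00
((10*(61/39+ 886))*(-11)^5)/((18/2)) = -55747803650/351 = -158825651.42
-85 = -85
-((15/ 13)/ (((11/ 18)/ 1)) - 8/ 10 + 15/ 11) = -1753/ 715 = -2.45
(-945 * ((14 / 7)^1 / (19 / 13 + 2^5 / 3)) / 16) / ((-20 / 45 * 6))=110565 / 30272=3.65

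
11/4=2.75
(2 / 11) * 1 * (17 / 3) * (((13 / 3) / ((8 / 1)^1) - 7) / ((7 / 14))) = -2635 / 198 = -13.31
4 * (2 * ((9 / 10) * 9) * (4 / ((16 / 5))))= 81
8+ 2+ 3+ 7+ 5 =25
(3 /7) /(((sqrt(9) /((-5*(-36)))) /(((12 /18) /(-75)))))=-8 /35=-0.23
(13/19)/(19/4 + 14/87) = 4524/32471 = 0.14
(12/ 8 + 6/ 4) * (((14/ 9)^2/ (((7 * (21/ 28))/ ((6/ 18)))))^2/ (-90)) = -6272/ 7971615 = -0.00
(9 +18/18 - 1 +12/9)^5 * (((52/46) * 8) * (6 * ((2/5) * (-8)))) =-190555629056/9315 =-20456857.65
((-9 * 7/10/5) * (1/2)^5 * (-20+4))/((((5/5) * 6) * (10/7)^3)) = 7203/200000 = 0.04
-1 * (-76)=76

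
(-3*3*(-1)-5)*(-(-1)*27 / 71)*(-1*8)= -864 / 71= -12.17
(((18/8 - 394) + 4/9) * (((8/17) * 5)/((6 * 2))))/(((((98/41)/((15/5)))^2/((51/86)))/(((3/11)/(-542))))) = 355203705/9848556256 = 0.04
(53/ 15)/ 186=53/ 2790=0.02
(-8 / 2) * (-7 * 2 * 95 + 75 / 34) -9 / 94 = 8487107 / 1598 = 5311.08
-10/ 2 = -5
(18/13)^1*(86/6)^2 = 3698/13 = 284.46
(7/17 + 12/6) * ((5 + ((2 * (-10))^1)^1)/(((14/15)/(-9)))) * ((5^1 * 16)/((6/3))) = 1660500/119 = 13953.78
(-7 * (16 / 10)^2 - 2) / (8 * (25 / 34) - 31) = 0.79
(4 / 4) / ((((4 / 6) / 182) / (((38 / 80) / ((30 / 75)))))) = 324.19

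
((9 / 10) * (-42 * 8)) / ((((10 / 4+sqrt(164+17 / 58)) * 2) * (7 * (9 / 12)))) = 928 / 2037-32 * sqrt(552682) / 10185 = -1.88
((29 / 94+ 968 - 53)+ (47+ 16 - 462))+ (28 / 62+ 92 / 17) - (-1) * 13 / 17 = 25905233 / 49538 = 522.94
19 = 19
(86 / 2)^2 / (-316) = -1849 / 316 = -5.85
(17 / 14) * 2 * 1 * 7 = 17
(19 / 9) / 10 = 19 / 90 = 0.21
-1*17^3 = -4913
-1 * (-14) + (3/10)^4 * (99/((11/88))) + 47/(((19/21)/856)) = 1056574861/23750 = 44487.36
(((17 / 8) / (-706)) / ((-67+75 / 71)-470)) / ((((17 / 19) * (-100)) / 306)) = -22933 / 1193987200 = -0.00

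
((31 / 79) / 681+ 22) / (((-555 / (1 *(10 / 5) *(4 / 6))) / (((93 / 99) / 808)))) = -0.00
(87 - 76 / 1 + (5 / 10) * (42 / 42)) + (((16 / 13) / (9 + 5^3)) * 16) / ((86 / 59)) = 868971 / 74906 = 11.60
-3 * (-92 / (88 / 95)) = 6555 / 22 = 297.95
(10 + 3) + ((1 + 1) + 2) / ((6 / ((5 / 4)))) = 83 / 6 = 13.83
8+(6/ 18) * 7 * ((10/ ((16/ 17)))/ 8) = 2131/ 192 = 11.10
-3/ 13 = -0.23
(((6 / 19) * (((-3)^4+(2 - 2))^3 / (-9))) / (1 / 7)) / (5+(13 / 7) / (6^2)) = -25839.28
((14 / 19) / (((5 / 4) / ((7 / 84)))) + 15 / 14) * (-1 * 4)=-8942 / 1995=-4.48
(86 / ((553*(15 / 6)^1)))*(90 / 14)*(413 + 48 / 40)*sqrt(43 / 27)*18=3762.55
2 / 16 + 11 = 89 / 8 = 11.12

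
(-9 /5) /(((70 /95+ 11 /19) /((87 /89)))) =-14877 /11125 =-1.34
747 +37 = 784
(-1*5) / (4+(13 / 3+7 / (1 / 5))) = -3 / 26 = -0.12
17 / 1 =17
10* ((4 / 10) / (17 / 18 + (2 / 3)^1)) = 72 / 29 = 2.48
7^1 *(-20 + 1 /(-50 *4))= -28007 /200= -140.04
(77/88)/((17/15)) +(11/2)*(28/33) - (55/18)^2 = -42937/11016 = -3.90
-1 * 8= -8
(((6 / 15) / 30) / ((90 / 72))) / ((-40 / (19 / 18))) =-19 / 67500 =-0.00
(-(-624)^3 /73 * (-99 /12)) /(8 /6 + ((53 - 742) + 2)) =546683904 /13651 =40047.17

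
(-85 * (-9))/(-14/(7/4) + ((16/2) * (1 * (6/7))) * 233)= 5355/11128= 0.48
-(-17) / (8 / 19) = 323 / 8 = 40.38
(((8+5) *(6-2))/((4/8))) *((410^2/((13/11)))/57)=14792800/57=259522.81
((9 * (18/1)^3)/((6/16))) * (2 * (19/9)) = 590976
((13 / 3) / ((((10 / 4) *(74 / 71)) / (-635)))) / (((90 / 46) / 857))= -2310543131 / 4995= -462571.20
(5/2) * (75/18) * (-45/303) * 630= -196875/202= -974.63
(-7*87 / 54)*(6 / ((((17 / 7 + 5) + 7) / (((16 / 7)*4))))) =-12992 / 303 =-42.88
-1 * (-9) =9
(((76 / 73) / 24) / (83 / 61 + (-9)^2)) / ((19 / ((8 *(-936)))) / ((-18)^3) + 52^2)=263612232 / 1353357552546463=0.00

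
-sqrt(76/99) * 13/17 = -26 * sqrt(209)/561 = -0.67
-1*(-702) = 702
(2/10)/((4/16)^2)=16/5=3.20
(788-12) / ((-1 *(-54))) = 388 / 27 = 14.37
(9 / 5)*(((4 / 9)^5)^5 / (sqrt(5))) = 1125899906842624*sqrt(5) / 1994161076921812746584025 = 0.00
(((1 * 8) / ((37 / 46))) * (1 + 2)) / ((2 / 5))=2760 / 37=74.59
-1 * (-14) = 14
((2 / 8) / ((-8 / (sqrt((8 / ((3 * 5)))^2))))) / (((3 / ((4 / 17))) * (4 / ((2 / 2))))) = -1 / 3060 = -0.00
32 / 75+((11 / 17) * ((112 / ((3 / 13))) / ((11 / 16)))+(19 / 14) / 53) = 432568673 / 946050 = 457.24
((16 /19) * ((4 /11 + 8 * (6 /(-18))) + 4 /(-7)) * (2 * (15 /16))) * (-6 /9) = 13280 /4389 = 3.03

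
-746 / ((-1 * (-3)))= -746 / 3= -248.67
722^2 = 521284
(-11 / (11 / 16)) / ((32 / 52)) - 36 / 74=-980 / 37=-26.49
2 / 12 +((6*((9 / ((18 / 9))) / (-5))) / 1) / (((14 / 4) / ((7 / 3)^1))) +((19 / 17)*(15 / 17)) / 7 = -199819 / 60690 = -3.29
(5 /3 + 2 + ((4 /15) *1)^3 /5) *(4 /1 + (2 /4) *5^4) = 13069129 /11250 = 1161.70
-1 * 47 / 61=-47 / 61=-0.77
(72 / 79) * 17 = 1224 / 79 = 15.49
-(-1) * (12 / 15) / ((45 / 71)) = 1.26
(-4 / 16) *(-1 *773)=773 / 4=193.25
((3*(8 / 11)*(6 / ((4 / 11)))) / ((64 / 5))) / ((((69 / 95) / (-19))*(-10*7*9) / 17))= 30685 / 15456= 1.99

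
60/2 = 30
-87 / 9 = -29 / 3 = -9.67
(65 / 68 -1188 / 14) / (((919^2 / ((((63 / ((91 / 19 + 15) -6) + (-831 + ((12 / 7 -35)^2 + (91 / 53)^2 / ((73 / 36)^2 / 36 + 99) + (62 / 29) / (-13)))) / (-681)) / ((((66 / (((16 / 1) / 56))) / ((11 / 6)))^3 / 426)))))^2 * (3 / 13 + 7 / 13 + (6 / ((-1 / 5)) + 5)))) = 0.00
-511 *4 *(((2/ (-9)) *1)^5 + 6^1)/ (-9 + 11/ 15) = 905139410/ 610173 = 1483.41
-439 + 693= 254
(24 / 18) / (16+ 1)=4 / 51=0.08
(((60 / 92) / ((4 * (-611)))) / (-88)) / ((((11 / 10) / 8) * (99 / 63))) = 525 / 37409086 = 0.00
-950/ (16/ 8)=-475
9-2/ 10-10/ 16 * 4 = 63/ 10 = 6.30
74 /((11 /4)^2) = 1184 /121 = 9.79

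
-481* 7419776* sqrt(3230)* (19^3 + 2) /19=-24486306988416* sqrt(3230) /19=-73243813853480.07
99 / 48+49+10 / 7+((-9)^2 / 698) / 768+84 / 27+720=775.60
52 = 52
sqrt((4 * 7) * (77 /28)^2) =11 * sqrt(7) /2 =14.55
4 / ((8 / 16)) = 8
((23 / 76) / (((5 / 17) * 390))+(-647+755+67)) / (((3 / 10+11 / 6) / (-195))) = -77806173 / 4864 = -15996.33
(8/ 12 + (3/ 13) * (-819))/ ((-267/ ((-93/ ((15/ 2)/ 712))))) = -56048/ 9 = -6227.56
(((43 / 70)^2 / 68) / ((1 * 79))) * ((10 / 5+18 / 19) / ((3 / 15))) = 1849 / 1786190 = 0.00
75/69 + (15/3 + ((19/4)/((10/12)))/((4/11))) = 21.76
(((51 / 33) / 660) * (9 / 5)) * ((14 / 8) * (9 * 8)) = 3213 / 6050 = 0.53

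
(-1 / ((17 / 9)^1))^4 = 6561 / 83521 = 0.08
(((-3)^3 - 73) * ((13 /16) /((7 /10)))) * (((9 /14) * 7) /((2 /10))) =-73125 /28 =-2611.61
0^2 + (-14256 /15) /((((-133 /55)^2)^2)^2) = -79580734571250000 /97906861202319841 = -0.81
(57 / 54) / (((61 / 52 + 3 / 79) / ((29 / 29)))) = 39026 / 44775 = 0.87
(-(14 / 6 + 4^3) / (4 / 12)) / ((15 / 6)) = -398 / 5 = -79.60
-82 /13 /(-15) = 82 /195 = 0.42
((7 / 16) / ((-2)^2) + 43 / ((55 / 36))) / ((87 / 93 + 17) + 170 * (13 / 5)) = 3083167 / 50188160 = 0.06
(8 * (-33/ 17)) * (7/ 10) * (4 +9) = -12012/ 85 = -141.32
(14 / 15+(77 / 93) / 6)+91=256879 / 2790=92.07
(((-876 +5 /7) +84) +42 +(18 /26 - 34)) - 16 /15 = -1069696 /1365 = -783.66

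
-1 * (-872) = 872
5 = 5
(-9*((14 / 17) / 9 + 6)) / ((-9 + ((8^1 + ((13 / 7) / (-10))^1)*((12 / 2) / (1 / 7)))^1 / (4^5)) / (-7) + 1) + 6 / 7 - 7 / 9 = -2097557725 / 85978809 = -24.40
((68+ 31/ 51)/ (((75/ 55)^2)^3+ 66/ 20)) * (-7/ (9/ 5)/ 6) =-1084771089325/ 237350409651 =-4.57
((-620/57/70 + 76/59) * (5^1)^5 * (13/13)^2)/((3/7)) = 83331250/10089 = 8259.61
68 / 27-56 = -1444 / 27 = -53.48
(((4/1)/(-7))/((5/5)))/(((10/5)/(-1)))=2/7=0.29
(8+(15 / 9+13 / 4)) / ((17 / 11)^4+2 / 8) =453871 / 209235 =2.17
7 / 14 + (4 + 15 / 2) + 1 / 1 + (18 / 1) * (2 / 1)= 49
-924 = -924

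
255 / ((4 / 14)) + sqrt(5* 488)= 2* sqrt(610) + 1785 / 2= 941.90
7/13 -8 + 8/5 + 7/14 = -697/130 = -5.36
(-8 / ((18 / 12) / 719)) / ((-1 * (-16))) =-719 / 3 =-239.67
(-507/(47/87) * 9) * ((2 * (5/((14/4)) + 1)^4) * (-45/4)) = 1492031254545/225694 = 6610859.19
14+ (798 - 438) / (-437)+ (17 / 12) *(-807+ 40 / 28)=-41408459 / 36708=-1128.05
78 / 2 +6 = 45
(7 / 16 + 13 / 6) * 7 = 875 / 48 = 18.23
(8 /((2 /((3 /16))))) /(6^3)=0.00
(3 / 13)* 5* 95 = 1425 / 13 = 109.62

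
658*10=6580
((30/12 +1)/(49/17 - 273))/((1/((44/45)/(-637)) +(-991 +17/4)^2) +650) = -187/14052064398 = -0.00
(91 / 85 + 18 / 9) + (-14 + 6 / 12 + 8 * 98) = 131507 / 170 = 773.57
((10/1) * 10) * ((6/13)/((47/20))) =12000/611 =19.64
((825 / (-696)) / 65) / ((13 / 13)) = -55 / 3016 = -0.02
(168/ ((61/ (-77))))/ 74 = -6468/ 2257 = -2.87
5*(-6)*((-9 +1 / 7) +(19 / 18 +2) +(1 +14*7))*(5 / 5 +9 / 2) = -645865 / 42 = -15377.74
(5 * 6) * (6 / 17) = 180 / 17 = 10.59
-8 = -8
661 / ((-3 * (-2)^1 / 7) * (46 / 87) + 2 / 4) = 268366 / 387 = 693.45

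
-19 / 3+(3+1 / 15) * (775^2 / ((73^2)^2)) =-6.27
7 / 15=0.47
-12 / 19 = -0.63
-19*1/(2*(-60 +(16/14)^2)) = 0.16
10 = 10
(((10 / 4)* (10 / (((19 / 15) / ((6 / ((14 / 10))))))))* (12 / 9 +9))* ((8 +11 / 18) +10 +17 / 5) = 1096625 / 57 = 19239.04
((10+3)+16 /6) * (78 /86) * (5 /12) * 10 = 15275 /258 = 59.21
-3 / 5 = -0.60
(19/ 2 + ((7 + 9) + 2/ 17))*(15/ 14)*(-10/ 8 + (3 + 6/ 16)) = 13065/ 224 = 58.33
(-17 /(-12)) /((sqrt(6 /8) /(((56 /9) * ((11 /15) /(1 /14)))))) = 73304 * sqrt(3) /1215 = 104.50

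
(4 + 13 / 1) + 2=19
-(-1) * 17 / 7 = 17 / 7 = 2.43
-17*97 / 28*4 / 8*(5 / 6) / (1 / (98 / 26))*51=-981155 / 208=-4717.09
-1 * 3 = -3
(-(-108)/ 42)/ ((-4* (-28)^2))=-9/ 10976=-0.00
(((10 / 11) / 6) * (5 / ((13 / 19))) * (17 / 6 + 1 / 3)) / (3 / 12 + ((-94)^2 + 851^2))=18050 / 3773675763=0.00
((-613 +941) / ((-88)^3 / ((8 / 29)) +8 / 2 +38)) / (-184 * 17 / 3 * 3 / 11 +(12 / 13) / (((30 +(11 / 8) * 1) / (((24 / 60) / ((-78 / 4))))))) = 95654845 / 204859804090374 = 0.00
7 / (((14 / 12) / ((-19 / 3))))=-38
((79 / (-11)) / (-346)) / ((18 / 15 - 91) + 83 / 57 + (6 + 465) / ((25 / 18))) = 112575 / 1360096936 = 0.00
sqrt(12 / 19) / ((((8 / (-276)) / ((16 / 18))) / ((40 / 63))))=-7360* sqrt(57) / 3591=-15.47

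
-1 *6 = -6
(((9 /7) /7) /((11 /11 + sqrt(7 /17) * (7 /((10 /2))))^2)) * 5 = 3672000 /82369-95625 * sqrt(119) /23534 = 0.25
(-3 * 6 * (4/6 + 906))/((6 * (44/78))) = -53040/11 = -4821.82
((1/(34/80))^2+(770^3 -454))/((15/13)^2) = 22297506349586/65025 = 342906672.04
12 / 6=2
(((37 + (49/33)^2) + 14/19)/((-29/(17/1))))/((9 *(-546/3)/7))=7024672/70204563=0.10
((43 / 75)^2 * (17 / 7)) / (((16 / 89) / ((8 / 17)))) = 2.09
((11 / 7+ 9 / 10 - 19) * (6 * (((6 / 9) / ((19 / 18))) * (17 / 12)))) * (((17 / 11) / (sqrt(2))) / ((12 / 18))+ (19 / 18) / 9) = -3009357 * sqrt(2) / 29260 - 19669 / 1890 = -155.86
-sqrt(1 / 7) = -sqrt(7) / 7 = -0.38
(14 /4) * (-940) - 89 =-3379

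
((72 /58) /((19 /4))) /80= 9 /2755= 0.00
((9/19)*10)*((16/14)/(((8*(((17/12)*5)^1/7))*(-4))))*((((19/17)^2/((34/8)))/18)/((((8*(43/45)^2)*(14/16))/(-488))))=225309600/1081012303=0.21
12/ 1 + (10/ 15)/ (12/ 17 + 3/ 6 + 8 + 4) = 16232/ 1347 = 12.05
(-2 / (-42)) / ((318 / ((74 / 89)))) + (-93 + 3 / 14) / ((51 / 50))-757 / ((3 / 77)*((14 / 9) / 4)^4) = -210310589212888 / 247543443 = -849590.63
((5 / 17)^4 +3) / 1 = 251188 / 83521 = 3.01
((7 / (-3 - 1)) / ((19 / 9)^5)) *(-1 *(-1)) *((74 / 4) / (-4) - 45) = 164097171 / 79235168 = 2.07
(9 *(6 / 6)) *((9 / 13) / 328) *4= 81 / 1066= 0.08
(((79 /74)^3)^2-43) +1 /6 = -20371271621053 /492619470528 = -41.35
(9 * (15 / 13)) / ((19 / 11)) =1485 / 247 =6.01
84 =84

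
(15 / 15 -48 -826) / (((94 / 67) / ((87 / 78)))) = -1696239 / 2444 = -694.04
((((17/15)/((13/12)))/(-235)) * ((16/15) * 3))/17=-64/76375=-0.00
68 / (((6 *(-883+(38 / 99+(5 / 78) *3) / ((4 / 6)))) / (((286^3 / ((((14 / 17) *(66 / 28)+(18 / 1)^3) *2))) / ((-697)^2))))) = -1029320864 / 19412794177005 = -0.00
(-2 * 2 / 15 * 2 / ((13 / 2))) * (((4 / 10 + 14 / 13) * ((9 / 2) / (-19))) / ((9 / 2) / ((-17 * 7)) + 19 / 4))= 1096704 / 180056825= 0.01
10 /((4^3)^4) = 5 /8388608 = 0.00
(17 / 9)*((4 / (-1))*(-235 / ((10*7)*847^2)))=1598 / 45196767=0.00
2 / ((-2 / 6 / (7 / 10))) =-21 / 5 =-4.20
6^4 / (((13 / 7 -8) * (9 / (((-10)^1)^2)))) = -100800 / 43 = -2344.19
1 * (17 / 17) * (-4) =-4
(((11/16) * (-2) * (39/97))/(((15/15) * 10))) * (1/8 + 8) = -5577/12416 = -0.45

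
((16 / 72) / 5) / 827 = 2 / 37215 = 0.00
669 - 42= 627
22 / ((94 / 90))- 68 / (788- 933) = 146746 / 6815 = 21.53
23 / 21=1.10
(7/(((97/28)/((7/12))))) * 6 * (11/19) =7546/1843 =4.09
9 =9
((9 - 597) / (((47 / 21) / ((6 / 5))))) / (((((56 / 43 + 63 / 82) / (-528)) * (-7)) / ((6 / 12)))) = -201066624 / 35015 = -5742.30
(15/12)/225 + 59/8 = 7.38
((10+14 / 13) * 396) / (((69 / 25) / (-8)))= -3801600 / 299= -12714.38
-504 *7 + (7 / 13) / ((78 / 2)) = -1788689 / 507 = -3527.99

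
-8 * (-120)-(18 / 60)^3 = 959973 / 1000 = 959.97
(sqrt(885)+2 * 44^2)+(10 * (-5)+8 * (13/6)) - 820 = 3049.08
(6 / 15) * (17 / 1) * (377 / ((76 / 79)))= 506311 / 190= 2664.79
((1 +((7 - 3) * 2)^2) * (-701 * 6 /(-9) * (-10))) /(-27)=911300 /81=11250.62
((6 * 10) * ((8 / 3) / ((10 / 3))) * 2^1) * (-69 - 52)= -11616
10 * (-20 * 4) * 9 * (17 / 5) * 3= -73440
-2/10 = -1/5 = -0.20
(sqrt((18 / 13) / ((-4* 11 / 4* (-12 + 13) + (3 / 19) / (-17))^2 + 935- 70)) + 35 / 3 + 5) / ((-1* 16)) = -25 / 24- 969* sqrt(2675132746) / 21401061968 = -1.04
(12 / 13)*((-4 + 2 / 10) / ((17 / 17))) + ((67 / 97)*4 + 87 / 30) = 27177 / 12610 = 2.16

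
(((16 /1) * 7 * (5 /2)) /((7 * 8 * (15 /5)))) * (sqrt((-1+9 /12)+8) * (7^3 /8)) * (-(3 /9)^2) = -1715 * sqrt(31) /432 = -22.10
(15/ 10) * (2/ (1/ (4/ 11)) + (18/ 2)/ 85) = 2337/ 1870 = 1.25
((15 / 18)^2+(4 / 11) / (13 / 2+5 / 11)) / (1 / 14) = 3199 / 306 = 10.45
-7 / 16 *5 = -35 / 16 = -2.19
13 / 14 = 0.93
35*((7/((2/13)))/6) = 3185/12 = 265.42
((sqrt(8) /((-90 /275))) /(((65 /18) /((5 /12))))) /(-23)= 0.04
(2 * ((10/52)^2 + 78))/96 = 52753/32448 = 1.63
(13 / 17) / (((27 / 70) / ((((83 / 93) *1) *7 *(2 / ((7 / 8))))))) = 28.31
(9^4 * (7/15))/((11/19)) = 290871/55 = 5288.56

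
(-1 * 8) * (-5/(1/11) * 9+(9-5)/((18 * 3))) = 106904/27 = 3959.41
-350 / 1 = -350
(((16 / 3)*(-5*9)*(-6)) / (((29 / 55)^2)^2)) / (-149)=-13176900000 / 105384869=-125.04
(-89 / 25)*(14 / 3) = -1246 / 75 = -16.61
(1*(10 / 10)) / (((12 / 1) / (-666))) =-111 / 2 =-55.50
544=544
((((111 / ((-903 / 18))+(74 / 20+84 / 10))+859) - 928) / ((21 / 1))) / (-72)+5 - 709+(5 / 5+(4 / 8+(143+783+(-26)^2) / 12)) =-2589409351 / 4551120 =-568.96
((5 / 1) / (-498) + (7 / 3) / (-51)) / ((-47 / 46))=32591 / 596853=0.05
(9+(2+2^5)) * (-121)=-5203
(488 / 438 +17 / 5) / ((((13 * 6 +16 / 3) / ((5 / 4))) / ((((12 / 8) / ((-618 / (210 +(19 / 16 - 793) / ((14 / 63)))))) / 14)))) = 530388843 / 13474048000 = 0.04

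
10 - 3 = 7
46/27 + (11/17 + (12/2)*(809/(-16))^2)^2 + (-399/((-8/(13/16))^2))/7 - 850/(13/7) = 48886322022925679/207747072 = 235316539.25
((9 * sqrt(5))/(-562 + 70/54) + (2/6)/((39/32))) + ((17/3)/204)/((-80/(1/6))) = 61427/224640 - 243 * sqrt(5)/15139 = 0.24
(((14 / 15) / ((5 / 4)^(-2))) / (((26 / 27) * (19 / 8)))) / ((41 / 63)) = 19845 / 20254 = 0.98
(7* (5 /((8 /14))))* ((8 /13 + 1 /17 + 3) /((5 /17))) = 9947 /13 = 765.15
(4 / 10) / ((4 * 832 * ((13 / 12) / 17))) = 51 / 27040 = 0.00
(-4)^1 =-4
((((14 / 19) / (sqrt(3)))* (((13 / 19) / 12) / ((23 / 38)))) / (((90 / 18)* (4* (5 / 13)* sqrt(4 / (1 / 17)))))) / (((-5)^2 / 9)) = 1183* sqrt(51) / 37145000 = 0.00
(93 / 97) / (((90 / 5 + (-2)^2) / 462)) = 1953 / 97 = 20.13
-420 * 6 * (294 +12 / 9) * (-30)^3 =20094480000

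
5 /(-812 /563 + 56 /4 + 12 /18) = 8445 /22336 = 0.38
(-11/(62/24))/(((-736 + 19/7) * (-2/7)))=-1078/53041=-0.02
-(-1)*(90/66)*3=45/11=4.09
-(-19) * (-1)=-19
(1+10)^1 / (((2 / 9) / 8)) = 396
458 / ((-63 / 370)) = -169460 / 63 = -2689.84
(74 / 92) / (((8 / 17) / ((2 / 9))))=629 / 1656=0.38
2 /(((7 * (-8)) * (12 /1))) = -1 /336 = -0.00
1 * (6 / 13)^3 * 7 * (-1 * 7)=-10584 / 2197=-4.82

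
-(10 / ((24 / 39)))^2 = -4225 / 16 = -264.06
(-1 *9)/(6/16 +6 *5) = -0.30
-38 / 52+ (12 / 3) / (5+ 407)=-1931 / 2678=-0.72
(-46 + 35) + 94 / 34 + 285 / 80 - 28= -8887 / 272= -32.67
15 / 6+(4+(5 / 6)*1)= 7.33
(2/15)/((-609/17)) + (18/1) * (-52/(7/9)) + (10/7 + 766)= -3982894/9135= -436.00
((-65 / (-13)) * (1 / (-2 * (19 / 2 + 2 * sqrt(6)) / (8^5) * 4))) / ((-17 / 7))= 1089536 / 901 -229376 * sqrt(6) / 901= 585.66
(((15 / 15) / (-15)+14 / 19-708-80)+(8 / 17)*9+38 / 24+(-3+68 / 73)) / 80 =-1108561531 / 113179200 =-9.79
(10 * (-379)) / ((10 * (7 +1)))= -379 / 8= -47.38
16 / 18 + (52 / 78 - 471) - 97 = -5098 / 9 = -566.44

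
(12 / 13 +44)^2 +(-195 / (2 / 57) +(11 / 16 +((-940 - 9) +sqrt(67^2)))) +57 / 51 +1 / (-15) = -3047456843 / 689520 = -4419.68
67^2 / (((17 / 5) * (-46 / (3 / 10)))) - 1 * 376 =-601531 / 1564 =-384.61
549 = 549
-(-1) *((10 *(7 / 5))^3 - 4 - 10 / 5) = 2738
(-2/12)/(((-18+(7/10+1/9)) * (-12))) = -5/6188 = -0.00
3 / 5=0.60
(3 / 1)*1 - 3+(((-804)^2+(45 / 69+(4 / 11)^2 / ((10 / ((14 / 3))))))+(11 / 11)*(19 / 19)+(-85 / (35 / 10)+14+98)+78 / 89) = 16813776741358 / 26007135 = 646506.30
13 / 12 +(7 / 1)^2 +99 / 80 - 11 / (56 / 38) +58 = 171119 / 1680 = 101.86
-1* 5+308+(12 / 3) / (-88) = 6665 / 22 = 302.95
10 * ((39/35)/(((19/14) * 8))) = 39/38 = 1.03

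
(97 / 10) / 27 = 0.36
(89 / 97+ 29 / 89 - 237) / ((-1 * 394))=2035287 / 3401402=0.60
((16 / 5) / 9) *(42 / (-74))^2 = 784 / 6845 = 0.11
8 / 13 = 0.62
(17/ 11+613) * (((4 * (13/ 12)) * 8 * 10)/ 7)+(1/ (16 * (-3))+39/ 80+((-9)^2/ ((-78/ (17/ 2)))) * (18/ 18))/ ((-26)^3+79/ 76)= 55489225619293/ 1823226405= 30434.63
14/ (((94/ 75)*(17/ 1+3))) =105/ 188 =0.56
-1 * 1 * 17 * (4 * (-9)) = 612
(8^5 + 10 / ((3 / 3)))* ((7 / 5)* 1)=229446 / 5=45889.20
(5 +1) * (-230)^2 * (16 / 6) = 846400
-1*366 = -366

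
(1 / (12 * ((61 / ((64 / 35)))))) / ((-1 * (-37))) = 16 / 236985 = 0.00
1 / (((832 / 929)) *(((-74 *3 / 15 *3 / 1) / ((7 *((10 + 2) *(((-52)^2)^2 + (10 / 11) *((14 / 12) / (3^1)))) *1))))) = -23535983367785 / 1523808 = -15445504.53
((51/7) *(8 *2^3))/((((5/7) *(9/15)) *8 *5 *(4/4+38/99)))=13464/685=19.66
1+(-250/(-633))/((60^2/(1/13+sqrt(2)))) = 5 * sqrt(2)/45576+592493/592488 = 1.00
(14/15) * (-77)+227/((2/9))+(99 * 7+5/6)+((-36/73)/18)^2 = 131370568/79935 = 1643.47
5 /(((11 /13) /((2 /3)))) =130 /33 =3.94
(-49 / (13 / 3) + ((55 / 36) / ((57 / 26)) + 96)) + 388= 6314065 / 13338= 473.39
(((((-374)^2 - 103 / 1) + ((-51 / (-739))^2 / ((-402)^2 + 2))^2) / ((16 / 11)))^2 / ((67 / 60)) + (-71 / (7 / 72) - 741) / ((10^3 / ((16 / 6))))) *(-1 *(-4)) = 33077175474.17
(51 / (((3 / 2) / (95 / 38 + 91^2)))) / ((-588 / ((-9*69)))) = 58299273 / 196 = 297445.27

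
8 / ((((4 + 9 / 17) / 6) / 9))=7344 / 77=95.38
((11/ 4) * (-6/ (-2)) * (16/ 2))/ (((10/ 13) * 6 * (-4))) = -3.58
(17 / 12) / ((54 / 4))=17 / 162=0.10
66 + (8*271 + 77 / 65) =145287 / 65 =2235.18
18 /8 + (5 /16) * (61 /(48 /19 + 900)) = 623123 /274368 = 2.27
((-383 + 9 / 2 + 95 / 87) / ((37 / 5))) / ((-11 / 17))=5581865 / 70818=78.82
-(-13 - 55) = 68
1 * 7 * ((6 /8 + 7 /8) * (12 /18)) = 91 /12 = 7.58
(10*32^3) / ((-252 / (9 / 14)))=-40960 / 49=-835.92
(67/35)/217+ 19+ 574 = 4503902/7595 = 593.01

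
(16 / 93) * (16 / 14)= 128 / 651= 0.20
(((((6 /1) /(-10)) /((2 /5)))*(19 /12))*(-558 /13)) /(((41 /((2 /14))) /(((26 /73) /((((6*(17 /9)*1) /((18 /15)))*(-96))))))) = -15903 /113973440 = -0.00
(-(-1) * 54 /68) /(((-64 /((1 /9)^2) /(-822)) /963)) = 131931 /1088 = 121.26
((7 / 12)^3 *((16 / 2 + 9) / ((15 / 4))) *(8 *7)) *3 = 40817 / 270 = 151.17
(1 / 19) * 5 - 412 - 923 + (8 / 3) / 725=-55157848 / 41325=-1334.73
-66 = -66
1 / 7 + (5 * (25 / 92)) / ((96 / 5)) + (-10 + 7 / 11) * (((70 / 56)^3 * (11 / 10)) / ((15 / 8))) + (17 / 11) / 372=-73866983 / 7027328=-10.51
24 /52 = 6 /13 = 0.46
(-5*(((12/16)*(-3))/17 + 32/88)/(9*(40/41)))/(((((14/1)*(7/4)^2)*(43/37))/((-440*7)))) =8.14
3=3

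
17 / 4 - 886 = -881.75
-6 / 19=-0.32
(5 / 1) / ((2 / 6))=15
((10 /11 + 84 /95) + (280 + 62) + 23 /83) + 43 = 33572552 /86735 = 387.07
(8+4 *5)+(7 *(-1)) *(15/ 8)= 119/ 8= 14.88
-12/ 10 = -6/ 5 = -1.20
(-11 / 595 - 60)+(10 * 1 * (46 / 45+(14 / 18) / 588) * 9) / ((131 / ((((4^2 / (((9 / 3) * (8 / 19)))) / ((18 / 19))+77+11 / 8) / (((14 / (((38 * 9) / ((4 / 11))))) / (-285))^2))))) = 23649041817.57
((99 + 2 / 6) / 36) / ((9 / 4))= 298 / 243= 1.23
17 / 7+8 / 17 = 345 / 119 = 2.90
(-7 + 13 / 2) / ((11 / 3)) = -3 / 22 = -0.14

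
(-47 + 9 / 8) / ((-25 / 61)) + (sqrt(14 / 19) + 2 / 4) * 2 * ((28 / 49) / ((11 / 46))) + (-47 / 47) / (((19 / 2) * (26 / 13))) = 368 * sqrt(266) / 1463 + 33435981 / 292600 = 118.37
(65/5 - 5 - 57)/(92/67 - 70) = 3283/4598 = 0.71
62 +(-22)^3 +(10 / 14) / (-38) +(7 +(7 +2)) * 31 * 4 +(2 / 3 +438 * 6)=-4766735 / 798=-5973.35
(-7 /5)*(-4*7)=196 /5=39.20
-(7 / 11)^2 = -49 / 121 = -0.40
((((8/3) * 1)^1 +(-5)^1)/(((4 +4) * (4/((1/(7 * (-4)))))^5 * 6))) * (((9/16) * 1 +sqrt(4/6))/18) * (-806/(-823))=403/4773911715643392 +403 * sqrt(6)/8055976020148224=0.00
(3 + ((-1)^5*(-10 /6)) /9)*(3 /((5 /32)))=2752 /45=61.16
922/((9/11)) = 10142/9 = 1126.89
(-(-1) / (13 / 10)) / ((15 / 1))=2 / 39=0.05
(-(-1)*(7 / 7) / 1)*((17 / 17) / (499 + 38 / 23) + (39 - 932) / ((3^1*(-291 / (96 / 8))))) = 41138273 / 3350865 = 12.28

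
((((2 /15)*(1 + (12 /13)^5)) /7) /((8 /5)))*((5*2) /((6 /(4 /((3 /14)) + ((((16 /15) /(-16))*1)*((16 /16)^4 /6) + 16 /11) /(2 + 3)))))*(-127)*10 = -671780454125 /842092524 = -797.75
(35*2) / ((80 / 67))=469 / 8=58.62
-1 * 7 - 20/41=-7.49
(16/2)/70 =4/35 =0.11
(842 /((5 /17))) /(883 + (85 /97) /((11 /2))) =3.24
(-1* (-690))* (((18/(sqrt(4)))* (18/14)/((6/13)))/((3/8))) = 322920/7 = 46131.43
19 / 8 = 2.38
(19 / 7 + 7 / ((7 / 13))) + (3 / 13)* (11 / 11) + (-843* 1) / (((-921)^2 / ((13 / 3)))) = 1230465268 / 77189931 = 15.94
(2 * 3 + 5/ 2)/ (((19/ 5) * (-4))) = -85/ 152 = -0.56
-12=-12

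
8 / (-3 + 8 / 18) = -72 / 23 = -3.13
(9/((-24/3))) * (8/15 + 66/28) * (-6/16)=5463/4480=1.22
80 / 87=0.92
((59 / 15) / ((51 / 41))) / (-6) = -2419 / 4590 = -0.53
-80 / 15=-16 / 3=-5.33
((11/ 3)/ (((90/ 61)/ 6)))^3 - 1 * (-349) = 333914336/ 91125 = 3664.35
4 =4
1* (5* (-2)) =-10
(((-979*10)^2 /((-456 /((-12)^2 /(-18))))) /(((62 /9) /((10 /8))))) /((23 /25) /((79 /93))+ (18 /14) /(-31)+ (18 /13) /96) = 172255808725000 /596184717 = 288930.27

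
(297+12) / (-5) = -309 / 5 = -61.80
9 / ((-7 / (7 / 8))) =-9 / 8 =-1.12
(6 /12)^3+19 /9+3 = 377 /72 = 5.24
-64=-64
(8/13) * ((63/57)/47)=168/11609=0.01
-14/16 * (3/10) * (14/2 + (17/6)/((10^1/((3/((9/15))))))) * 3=-2121/320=-6.63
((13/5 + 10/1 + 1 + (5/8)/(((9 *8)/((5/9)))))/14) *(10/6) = 352637/217728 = 1.62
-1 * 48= -48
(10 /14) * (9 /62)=45 /434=0.10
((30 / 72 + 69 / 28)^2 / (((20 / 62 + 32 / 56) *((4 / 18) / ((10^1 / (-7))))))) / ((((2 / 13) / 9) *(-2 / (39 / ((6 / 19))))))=65582090145 / 304192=215594.39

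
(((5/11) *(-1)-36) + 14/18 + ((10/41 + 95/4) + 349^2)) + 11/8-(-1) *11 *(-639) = 3726541667/32472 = 114761.69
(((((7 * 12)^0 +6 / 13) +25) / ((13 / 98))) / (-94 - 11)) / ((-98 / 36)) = 4128 / 5915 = 0.70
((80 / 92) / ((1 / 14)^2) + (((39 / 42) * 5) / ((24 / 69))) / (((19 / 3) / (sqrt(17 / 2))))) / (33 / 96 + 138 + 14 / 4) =1495 * sqrt(34) / 201229 + 125440 / 104397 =1.24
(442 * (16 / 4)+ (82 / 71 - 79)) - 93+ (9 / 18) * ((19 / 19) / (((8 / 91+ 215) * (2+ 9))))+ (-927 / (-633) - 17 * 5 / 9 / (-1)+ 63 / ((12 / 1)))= 1613.31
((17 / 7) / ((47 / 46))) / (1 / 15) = 11730 / 329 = 35.65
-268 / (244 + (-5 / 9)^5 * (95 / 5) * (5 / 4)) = -1.10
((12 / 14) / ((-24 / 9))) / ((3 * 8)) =-3 / 224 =-0.01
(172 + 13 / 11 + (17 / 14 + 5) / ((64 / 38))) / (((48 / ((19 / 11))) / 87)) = 553.73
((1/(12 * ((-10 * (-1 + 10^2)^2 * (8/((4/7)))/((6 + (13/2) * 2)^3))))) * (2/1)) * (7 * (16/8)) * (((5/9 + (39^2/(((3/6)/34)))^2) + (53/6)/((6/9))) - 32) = -2641432739265371/21170160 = -124771505.71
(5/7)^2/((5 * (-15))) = -1/147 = -0.01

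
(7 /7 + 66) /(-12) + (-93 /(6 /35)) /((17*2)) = -21.54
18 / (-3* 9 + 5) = -9 / 11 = -0.82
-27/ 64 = -0.42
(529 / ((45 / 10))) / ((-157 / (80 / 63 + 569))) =-38010766 / 89019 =-427.00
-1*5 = -5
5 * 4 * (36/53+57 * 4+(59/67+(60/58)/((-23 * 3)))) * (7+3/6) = 81552131850/2368517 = 34431.73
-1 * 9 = -9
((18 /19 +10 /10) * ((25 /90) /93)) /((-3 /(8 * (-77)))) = 56980 /47709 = 1.19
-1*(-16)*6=96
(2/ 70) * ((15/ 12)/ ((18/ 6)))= 1/ 84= 0.01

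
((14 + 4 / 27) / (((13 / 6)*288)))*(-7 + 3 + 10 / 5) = -0.05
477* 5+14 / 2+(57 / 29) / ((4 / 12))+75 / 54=1252427 / 522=2399.29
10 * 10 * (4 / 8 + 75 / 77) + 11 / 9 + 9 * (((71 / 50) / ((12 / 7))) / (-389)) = 8012133337 / 53915400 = 148.61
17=17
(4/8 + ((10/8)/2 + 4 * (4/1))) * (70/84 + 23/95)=83981/4560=18.42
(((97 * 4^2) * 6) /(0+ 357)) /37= 3104 /4403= 0.70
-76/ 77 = -0.99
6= 6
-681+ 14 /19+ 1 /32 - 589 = -771693 /608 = -1269.23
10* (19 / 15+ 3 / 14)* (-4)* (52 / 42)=-32344 / 441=-73.34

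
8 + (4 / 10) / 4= 81 / 10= 8.10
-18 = -18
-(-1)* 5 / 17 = 5 / 17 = 0.29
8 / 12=2 / 3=0.67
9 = 9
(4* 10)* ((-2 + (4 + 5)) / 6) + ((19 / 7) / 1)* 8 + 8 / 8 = 1457 / 21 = 69.38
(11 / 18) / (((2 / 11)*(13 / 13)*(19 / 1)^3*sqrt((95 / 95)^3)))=121 / 246924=0.00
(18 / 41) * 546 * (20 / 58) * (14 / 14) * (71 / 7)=996840 / 1189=838.39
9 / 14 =0.64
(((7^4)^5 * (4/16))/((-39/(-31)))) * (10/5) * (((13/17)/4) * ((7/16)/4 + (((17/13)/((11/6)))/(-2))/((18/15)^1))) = -1417350026244481973763/1244672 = -1138733759773243.05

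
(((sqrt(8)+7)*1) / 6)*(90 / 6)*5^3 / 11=279.22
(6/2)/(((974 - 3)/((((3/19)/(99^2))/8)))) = 1/160727688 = 0.00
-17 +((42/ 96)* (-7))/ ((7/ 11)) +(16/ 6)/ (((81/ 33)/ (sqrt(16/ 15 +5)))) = -349/ 16 +88* sqrt(1365)/ 1215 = -19.14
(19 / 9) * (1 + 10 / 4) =133 / 18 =7.39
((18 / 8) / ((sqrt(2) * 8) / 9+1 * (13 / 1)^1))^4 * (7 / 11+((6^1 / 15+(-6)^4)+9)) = 76498673537180081763 / 59522276324402920160- 624838334923272951 * sqrt(2) / 1860071135137591255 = 0.81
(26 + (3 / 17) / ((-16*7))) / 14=49501 / 26656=1.86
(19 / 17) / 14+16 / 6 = 1961 / 714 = 2.75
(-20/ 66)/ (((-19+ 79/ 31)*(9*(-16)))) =-31/ 242352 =-0.00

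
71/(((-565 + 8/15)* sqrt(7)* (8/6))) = -3195* sqrt(7)/237076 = -0.04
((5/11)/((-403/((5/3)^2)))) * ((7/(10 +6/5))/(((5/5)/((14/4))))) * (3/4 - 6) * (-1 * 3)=-0.11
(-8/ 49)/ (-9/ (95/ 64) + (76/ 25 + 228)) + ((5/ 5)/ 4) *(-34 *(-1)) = 2781566/ 327271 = 8.50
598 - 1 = 597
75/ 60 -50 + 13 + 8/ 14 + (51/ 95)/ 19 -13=-2433517/ 50540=-48.15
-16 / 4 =-4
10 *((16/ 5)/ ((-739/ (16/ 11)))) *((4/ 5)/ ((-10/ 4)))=4096/ 203225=0.02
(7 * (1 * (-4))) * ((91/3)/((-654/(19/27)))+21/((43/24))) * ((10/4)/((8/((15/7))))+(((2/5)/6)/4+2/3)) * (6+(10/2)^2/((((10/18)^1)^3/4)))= -29714141539607/113894100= -260892.72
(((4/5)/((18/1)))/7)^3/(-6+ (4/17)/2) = -34/781396875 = -0.00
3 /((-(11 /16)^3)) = -12288 /1331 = -9.23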